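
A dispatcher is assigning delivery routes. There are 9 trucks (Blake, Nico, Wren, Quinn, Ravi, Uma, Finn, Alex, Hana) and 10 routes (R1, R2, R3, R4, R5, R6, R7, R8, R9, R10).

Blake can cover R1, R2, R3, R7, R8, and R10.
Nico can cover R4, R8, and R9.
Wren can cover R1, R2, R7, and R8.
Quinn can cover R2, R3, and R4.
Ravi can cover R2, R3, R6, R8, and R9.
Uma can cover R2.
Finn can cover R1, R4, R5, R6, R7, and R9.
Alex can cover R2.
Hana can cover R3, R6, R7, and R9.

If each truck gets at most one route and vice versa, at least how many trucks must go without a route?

1

A valid assignment of size 8: Blake–R10, Nico–R4, Wren–R8, Quinn–R3, Ravi–R6, Uma–R2, Finn–R9, Hana–R7.
The set {Uma, Alex} has only 1 neighbour ({R2}), so by Hall's theorem at most 8 of the 9 trucks can be matched.
That matches 8 of the 9, leaving 1 unmatched; no matching can do better.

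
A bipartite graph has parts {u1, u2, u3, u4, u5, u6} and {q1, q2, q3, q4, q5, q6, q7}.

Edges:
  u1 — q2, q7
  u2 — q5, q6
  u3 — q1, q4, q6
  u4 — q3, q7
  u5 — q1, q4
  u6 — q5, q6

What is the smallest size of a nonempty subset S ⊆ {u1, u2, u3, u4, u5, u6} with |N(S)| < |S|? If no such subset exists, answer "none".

none

A matching saturating every left vertex exists, for instance u1→q2, u2→q6, u3→q4, u4→q7, u5→q1, u6→q5.
By Hall's marriage theorem, this means |N(S)| ≥ |S| for every subset S, so no violating subset exists.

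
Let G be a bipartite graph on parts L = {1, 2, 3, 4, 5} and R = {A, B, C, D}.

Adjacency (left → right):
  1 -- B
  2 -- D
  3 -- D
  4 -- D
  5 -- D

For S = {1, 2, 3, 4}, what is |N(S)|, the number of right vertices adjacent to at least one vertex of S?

2

The union of neighbours of {1, 2, 3, 4} is {B, D}, which has 2 elements.
Since |N(S)| = 2 < |S| = 4, Hall's condition fails for this subset.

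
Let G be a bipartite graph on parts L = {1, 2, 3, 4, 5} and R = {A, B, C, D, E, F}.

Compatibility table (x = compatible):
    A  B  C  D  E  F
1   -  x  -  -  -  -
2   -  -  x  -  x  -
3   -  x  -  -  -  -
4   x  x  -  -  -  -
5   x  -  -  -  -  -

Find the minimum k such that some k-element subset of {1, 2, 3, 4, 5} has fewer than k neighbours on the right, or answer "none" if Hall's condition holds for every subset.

2

Take S = {1, 3}. Its neighbourhood is {B}, so |N(S)| = 1 < |S| = 2.
No single vertex violates Hall's condition since each has at least one neighbour, so 2 is the minimum.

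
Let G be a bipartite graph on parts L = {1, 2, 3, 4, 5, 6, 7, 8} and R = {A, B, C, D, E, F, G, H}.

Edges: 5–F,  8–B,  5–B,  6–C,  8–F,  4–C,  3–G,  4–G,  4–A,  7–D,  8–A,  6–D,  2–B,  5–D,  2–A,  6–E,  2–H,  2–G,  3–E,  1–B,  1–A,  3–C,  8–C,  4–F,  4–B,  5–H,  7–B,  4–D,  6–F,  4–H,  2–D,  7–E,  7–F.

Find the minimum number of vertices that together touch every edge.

8

{1, 2, 3, 4, 5, 6, 7, 8} is a vertex cover of size 8: every edge has an endpoint in this set.
No smaller cover exists because 1–A, 2–H, 3–G, 4–F, 5–D, 6–C, 7–E, 8–B is a matching of size 8, and a cover must include an endpoint of each of these disjoint edges (König's theorem).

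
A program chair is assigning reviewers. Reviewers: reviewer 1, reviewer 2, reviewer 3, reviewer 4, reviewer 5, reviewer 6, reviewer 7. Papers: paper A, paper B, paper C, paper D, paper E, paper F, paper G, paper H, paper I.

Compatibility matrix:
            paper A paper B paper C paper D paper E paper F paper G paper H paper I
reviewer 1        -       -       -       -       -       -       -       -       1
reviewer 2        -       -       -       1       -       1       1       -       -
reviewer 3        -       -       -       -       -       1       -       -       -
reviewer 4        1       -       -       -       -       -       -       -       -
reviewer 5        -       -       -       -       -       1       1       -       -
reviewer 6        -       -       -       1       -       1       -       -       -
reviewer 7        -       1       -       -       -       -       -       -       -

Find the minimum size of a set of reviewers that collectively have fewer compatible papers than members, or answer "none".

Take S = {reviewer 2, reviewer 3, reviewer 5, reviewer 6}. Its neighbourhood is {paper D, paper F, paper G}, so |N(S)| = 3 < |S| = 4.
Every subset of size less than 4 has at least as many neighbours as members, so 4 is the minimum.

4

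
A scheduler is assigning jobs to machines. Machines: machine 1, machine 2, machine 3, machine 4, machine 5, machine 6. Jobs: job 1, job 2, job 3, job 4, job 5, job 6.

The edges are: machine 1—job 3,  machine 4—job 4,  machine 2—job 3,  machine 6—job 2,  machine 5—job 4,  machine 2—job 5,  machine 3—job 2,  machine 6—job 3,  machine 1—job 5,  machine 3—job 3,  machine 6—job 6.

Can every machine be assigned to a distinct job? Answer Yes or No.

No

The set {machine 4, machine 5} has only 1 neighbour ({job 4}), so by Hall's theorem at most 5 of the 6 machines can be matched.
Hence no matching covers every machine.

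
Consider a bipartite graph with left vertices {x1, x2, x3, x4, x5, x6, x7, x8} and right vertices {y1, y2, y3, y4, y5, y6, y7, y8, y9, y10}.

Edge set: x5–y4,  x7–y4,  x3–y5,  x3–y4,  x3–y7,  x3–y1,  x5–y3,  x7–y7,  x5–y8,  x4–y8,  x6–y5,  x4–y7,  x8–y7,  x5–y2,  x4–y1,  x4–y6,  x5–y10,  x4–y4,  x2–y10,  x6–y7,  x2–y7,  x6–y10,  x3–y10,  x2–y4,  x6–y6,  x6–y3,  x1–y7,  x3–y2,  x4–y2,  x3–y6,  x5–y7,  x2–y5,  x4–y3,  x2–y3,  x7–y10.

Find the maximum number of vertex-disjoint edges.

One maximum matching: x1-y7, x2-y3, x3-y6, x4-y1, x5-y4, x6-y5, x7-y10.
The set {x1, x8} has only 1 neighbour ({y7}), so by Hall's theorem at most 7 of the 8 left vertices can be matched.

7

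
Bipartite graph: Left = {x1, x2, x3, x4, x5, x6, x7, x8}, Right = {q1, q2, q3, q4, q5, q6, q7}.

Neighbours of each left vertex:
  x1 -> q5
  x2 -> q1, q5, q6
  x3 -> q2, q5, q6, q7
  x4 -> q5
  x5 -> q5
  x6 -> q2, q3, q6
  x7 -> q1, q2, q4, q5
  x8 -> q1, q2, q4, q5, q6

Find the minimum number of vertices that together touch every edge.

The 6 edges x1–q5, x2–q1, x3–q7, x6–q2, x7–q4, x8–q6 form a matching, so any vertex cover needs at least 6 vertices (one per matched edge).
Conversely {x2, x3, x6, x7, x8, q5} meets every edge and has exactly 6 vertices, so 6 is optimal.

6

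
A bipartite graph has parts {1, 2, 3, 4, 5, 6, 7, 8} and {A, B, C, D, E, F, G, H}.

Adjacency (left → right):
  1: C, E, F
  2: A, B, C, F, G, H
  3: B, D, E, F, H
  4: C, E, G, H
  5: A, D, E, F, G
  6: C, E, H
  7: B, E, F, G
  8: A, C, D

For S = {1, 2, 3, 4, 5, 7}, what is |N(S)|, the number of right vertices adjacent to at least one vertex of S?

8

The union of neighbours of {1, 2, 3, 4, 5, 7} is {A, B, C, D, E, F, G, H}, which has 8 elements.
Since |N(S)| = 8 ≥ |S| = 6, Hall's condition holds for this subset.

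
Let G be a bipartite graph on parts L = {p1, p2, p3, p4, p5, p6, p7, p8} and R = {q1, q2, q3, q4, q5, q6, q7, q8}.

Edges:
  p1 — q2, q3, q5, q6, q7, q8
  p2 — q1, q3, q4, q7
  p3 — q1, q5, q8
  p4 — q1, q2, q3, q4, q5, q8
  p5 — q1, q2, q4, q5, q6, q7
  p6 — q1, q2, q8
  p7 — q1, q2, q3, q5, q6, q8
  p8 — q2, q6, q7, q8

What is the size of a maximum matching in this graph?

For example, pair p1–q6, p2–q3, p3–q5, p4–q4, p5–q7, p6–q2, p7–q1, p8–q8.
All 8 left vertices are matched, so no larger matching exists.

8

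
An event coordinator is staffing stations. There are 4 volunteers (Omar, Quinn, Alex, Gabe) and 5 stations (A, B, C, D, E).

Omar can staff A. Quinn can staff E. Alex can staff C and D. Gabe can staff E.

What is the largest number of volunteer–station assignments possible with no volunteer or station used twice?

One maximum matching: Omar–A, Quinn–E, Alex–C.
The set {Quinn, Gabe} has only 1 neighbour ({E}), so by Hall's theorem at most 3 of the 4 volunteers can be matched.

3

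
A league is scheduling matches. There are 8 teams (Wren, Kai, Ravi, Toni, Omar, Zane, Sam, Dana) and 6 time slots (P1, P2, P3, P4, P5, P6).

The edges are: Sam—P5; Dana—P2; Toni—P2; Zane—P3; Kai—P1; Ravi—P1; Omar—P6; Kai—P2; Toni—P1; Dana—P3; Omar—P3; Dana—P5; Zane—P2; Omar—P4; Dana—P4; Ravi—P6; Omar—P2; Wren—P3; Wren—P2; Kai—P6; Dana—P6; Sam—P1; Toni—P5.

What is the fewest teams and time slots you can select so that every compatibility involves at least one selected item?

The 6 edges Wren–P2, Kai–P1, Ravi–P6, Toni–P5, Omar–P4, Zane–P3 form a matching, so any vertex cover needs at least 6 vertices (one per matched edge).
Conversely {P1, P2, P3, P4, P5, P6} meets every edge and has exactly 6 vertices, so 6 is optimal.

6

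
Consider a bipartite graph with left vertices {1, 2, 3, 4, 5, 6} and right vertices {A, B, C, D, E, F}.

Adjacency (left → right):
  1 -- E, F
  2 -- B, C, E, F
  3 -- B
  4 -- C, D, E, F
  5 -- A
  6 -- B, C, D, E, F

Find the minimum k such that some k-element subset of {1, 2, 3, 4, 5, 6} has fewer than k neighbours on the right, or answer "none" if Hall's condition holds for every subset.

A matching saturating every left vertex exists, for instance 1→F, 2→C, 3→B, 4→D, 5→A, 6→E.
By Hall's marriage theorem, this means |N(S)| ≥ |S| for every subset S, so no violating subset exists.

none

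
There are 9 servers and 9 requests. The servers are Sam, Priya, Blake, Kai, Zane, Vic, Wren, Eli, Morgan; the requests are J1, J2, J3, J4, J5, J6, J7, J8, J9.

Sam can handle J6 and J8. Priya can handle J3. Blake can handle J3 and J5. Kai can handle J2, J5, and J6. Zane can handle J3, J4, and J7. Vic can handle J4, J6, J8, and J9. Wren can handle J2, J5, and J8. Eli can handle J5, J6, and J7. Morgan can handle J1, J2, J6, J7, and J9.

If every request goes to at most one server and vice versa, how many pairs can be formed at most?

9

One maximum matching: Sam–J6, Priya–J3, Blake–J5, Kai–J2, Zane–J4, Vic–J9, Wren–J8, Eli–J7, Morgan–J1.
All 9 servers are matched, so no larger matching exists.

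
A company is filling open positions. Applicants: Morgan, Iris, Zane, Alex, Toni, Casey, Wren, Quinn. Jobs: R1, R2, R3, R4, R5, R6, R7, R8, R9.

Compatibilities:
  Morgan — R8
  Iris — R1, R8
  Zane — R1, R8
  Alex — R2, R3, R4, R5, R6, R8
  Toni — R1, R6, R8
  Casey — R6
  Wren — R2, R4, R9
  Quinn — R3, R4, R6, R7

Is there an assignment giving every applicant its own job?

The set {Morgan, Iris, Zane, Toni, Casey} has only 3 neighbours ({R1, R6, R8}), so by Hall's theorem at most 6 of the 8 applicants can be matched.
Hence no matching covers every applicant.

No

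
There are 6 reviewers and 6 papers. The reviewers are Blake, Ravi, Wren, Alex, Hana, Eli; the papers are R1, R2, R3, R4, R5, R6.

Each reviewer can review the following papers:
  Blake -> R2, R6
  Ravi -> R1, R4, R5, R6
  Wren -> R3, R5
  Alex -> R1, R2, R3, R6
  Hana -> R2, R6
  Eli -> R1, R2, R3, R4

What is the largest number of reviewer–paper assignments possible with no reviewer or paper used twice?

6

For example, pair Blake-R2, Ravi-R4, Wren-R5, Alex-R1, Hana-R6, Eli-R3.
All 6 reviewers are matched, so no larger matching exists.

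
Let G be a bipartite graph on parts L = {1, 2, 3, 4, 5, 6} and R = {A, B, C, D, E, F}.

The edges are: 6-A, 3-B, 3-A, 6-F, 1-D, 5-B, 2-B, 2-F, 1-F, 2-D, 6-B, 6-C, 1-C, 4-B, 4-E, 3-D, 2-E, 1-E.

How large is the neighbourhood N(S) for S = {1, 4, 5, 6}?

The union of neighbours of {1, 4, 5, 6} is {A, B, C, D, E, F}, which has 6 elements.
Since |N(S)| = 6 ≥ |S| = 4, Hall's condition holds for this subset.

6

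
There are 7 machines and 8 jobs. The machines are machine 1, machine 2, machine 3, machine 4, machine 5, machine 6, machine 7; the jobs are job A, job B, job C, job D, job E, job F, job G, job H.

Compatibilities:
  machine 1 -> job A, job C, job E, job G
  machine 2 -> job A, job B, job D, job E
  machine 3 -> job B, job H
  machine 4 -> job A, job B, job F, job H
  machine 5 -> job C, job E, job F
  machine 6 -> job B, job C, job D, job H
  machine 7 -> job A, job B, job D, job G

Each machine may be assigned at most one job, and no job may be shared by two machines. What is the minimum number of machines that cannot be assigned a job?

0

One maximum matching: machine 1–job G, machine 2–job E, machine 3–job B, machine 4–job H, machine 5–job F, machine 6–job D, machine 7–job A.
This saturates every machine, so 7 is the maximum.
That matches 7 of the 7, leaving 0 unmatched; no matching can do better.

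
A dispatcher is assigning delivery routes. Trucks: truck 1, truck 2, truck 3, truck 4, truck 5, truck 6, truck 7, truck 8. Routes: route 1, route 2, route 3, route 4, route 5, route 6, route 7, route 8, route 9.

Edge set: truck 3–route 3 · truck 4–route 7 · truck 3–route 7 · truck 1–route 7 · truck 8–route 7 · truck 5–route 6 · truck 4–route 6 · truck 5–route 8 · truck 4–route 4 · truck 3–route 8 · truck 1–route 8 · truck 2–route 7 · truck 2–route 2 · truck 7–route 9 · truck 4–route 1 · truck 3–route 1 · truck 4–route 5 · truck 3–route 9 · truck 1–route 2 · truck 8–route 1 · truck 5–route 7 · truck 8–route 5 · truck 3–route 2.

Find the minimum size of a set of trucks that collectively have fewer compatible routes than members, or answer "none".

1

Take S = {truck 6}. Its neighbourhood is {}, so |N(S)| = 0 < |S| = 1.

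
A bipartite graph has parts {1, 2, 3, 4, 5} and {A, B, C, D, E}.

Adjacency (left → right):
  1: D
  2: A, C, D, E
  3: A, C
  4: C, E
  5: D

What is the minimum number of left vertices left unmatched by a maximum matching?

A valid assignment of size 4: 1→D, 2→C, 3→A, 4→E.
The set {1, 5} has only 1 neighbour ({D}), so by Hall's theorem at most 4 of the 5 left vertices can be matched.
That matches 4 of the 5, leaving 1 unmatched; no matching can do better.

1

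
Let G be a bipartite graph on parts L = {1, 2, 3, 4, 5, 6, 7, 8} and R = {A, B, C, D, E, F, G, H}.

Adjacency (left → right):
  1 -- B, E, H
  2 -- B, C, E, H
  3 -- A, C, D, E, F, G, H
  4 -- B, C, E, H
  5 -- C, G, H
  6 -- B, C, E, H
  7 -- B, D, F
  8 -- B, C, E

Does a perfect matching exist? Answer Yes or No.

The set {1, 2, 4, 6, 8} has only 4 neighbours ({B, C, E, H}), so by Hall's theorem at most 7 of the 8 left vertices can be matched.
Hence no matching covers every left vertex.

No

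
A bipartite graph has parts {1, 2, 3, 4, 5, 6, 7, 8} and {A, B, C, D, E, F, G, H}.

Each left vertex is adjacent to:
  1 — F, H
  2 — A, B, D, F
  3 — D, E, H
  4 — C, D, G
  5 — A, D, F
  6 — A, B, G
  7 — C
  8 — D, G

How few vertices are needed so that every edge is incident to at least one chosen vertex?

8

A maximum matching has 8 edges (e.g. 1–H, 2–B, 3–E, 4–D, 5–F, 6–A, 7–C, 8–G).
By König's theorem the minimum vertex cover has the same size. One such cover is {1, 2, 3, 4, 5, 6, 7, 8}.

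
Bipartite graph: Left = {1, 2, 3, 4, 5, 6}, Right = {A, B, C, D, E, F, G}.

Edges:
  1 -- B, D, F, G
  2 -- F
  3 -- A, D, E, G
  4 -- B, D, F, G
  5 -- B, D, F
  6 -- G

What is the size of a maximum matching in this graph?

A valid assignment of size 5: 1→G, 2→F, 3→E, 4→D, 5→B.
The set {1, 2, 4, 5, 6} has only 4 neighbours ({B, D, F, G}), so by Hall's theorem at most 5 of the 6 left vertices can be matched.

5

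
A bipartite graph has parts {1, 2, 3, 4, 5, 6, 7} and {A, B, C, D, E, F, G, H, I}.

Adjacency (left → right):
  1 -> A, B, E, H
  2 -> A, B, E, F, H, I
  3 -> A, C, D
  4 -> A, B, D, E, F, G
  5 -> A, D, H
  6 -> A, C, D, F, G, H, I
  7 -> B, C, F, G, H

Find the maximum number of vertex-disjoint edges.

For example, pair 1–B, 2–H, 3–C, 4–E, 5–D, 6–A, 7–G.
This saturates every left vertex, so 7 is the maximum.

7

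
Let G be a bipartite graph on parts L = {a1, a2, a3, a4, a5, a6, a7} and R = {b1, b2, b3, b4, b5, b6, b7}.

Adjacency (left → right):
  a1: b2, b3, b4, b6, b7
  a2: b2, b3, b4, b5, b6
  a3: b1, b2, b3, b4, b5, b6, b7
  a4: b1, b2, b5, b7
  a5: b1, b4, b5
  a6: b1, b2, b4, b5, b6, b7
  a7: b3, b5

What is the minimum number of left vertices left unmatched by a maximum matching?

0

For example, pair a1→b2, a2→b6, a3→b1, a4→b5, a5→b4, a6→b7, a7→b3.
All 7 left vertices are matched, so no larger matching exists.
That matches 7 of the 7, leaving 0 unmatched; no matching can do better.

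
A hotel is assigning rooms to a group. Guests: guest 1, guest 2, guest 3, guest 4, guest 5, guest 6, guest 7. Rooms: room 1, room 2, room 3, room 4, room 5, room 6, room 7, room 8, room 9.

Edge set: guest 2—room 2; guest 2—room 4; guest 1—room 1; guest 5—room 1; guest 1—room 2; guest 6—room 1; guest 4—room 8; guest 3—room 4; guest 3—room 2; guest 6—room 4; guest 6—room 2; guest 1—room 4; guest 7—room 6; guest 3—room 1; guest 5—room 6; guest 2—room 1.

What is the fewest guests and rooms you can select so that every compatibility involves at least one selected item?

5

The 5 edges guest 1–room 2, guest 2–room 1, guest 3–room 4, guest 4–room 8, guest 5–room 6 form a matching, so any vertex cover needs at least 5 vertices (one per matched edge).
Conversely {guest 4, room 1, room 2, room 4, room 6} meets every edge and has exactly 5 vertices, so 5 is optimal.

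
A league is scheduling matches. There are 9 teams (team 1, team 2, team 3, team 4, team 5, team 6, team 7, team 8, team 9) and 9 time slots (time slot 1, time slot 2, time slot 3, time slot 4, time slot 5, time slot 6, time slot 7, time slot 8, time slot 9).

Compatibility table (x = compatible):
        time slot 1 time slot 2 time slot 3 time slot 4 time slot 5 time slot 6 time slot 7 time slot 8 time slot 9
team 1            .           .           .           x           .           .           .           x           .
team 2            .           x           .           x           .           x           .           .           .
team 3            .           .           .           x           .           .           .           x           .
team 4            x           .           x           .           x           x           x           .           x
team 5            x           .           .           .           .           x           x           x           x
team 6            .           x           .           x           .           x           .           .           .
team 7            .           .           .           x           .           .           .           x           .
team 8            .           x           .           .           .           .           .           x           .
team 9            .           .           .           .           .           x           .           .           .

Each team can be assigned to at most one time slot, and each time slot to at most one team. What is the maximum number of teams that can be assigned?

For example, pair team 1-time slot 8, team 2-time slot 6, team 3-time slot 4, team 4-time slot 5, team 5-time slot 7, team 6-time slot 2.
The set {team 1, team 2, team 3, team 6, team 7, team 8, team 9} has only 4 neighbours ({time slot 2, time slot 4, time slot 6, time slot 8}), so by Hall's theorem at most 6 of the 9 teams can be matched.

6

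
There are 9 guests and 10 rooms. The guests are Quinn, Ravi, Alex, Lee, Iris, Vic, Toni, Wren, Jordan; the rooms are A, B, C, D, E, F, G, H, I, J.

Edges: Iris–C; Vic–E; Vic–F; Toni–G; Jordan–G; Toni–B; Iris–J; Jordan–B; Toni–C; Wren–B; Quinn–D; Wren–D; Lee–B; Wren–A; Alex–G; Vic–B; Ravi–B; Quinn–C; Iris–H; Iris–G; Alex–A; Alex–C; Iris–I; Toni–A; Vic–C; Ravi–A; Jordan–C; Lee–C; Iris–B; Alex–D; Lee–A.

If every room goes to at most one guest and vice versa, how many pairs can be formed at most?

For example, pair Quinn→D, Ravi→A, Alex→G, Lee→C, Iris→J, Vic→E, Toni→B.
The set {Quinn, Ravi, Alex, Lee, Toni, Wren, Jordan} has only 5 neighbours ({A, B, C, D, G}), so by Hall's theorem at most 7 of the 9 guests can be matched.

7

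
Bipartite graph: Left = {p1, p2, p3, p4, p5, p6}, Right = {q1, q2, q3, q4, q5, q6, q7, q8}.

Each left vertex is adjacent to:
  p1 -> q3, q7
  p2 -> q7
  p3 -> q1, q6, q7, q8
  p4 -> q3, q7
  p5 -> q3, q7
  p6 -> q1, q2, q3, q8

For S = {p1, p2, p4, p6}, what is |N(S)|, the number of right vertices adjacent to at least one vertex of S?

5

The union of neighbours of {p1, p2, p4, p6} is {q1, q2, q3, q7, q8}, which has 5 elements.
Since |N(S)| = 5 ≥ |S| = 4, Hall's condition holds for this subset.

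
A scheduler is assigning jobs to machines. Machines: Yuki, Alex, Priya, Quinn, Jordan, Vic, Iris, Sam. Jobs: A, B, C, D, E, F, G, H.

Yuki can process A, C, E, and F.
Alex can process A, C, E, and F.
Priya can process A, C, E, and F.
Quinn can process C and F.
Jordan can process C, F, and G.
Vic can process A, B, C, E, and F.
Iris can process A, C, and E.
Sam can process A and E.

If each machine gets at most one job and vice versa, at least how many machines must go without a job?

One maximum matching: Yuki→E, Alex→A, Priya→C, Quinn→F, Jordan→G, Vic→B.
The set {Yuki, Alex, Priya, Quinn, Iris, Sam} has only 4 neighbours ({A, C, E, F}), so by Hall's theorem at most 6 of the 8 machines can be matched.
That matches 6 of the 8, leaving 2 unmatched; no matching can do better.

2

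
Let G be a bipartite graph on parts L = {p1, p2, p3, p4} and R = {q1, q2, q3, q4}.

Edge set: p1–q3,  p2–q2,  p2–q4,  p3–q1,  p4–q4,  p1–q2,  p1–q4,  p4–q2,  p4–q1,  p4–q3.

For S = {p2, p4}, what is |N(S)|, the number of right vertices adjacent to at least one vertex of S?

The union of neighbours of {p2, p4} is {q1, q2, q3, q4}, which has 4 elements.
Since |N(S)| = 4 ≥ |S| = 2, Hall's condition holds for this subset.

4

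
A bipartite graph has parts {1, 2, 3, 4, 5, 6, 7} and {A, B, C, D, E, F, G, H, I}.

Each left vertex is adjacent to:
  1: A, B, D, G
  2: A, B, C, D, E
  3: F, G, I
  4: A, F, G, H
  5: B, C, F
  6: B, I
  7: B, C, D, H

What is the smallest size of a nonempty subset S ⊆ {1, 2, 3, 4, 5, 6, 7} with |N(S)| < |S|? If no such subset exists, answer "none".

none

A matching saturating every left vertex exists, for instance 1→D, 2→A, 3→G, 4→H, 5→F, 6→I, 7→B.
By Hall's marriage theorem, this means |N(S)| ≥ |S| for every subset S, so no violating subset exists.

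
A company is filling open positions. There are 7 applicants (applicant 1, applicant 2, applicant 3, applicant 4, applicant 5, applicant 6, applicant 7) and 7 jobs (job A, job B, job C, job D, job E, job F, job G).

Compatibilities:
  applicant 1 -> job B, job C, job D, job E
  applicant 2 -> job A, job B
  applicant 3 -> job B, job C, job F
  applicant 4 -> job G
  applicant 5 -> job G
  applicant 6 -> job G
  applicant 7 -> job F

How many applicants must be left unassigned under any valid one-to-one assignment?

2

One maximum matching: applicant 1–job E, applicant 2–job A, applicant 3–job B, applicant 4–job G, applicant 7–job F.
The set {applicant 4, applicant 5, applicant 6} has only 1 neighbour ({job G}), so by Hall's theorem at most 5 of the 7 applicants can be matched.
That matches 5 of the 7, leaving 2 unmatched; no matching can do better.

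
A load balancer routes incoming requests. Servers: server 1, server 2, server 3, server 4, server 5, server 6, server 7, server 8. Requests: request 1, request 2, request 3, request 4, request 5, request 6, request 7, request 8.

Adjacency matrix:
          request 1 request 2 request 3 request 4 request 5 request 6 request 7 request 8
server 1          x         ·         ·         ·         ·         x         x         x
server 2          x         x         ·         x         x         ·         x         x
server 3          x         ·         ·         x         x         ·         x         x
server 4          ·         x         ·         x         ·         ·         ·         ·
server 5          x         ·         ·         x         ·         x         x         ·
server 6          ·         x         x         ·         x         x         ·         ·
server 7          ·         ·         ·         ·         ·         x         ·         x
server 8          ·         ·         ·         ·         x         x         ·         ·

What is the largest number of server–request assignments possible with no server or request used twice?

8

A valid assignment of size 8: server 1–request 7, server 2–request 4, server 3–request 5, server 4–request 2, server 5–request 1, server 6–request 3, server 7–request 8, server 8–request 6.
This saturates every server, so 8 is the maximum.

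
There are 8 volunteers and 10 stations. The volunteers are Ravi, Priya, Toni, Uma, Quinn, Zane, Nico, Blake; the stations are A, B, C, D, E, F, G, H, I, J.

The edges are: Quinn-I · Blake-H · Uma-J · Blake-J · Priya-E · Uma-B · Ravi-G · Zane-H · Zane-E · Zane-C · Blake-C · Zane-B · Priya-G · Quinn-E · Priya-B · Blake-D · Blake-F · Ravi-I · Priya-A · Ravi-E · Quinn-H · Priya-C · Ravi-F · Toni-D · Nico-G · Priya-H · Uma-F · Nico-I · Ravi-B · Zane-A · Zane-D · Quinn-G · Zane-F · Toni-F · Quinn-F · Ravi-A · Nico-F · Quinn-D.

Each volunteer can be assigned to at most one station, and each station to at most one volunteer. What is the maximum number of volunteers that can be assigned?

A valid assignment of size 8: Ravi→G, Priya→A, Toni→D, Uma→B, Quinn→H, Zane→E, Nico→F, Blake→J.
All 8 volunteers are matched, so no larger matching exists.

8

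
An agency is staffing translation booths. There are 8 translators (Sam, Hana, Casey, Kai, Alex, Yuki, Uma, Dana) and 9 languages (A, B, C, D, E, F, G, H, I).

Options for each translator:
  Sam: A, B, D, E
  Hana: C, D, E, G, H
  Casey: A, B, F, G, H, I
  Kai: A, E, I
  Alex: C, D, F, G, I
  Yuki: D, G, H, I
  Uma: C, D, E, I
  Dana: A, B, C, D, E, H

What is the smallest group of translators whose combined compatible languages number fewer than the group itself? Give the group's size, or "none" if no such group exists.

A matching saturating every translator exists, for instance Sam→B, Hana→G, Casey→H, Kai→E, Alex→F, Yuki→D, Uma→C, Dana→A.
By Hall's marriage theorem, this means |N(S)| ≥ |S| for every subset S, so no violating subset exists.

none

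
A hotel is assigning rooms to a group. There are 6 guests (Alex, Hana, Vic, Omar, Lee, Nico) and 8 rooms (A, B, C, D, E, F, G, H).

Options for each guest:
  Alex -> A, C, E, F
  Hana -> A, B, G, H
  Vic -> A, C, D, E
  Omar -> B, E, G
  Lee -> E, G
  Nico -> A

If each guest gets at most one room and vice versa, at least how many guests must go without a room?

A valid assignment of size 6: Alex-F, Hana-G, Vic-C, Omar-B, Lee-E, Nico-A.
This saturates every guest, so 6 is the maximum.
That matches 6 of the 6, leaving 0 unmatched; no matching can do better.

0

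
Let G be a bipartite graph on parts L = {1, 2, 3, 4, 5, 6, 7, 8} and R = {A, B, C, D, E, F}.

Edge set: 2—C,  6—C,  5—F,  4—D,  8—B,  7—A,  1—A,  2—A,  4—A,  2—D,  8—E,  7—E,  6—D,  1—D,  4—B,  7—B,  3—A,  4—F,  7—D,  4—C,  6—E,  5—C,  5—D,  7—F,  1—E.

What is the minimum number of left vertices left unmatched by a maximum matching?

2

For example, pair 1-D, 2-C, 3-A, 4-B, 5-F, 6-E.
The set {1, 2, 3, 4, 5, 6, 7, 8} has only 6 neighbours ({A, B, C, D, E, F}), so by Hall's theorem at most 6 of the 8 left vertices can be matched.
That matches 6 of the 8, leaving 2 unmatched; no matching can do better.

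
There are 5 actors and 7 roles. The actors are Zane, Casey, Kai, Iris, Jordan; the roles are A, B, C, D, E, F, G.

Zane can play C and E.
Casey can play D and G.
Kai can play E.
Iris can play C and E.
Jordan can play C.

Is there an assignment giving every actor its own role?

The set {Zane, Kai, Iris, Jordan} has only 2 neighbours ({C, E}), so by Hall's theorem at most 3 of the 5 actors can be matched.
Hence no matching covers every actor.

No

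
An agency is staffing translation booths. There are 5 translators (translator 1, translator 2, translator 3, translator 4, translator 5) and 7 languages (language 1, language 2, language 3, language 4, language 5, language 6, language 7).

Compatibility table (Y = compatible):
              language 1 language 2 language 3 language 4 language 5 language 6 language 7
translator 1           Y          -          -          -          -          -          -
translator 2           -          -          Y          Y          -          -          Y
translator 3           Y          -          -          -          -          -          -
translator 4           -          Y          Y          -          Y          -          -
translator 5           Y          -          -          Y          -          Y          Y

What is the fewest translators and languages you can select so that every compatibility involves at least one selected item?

A maximum matching has 4 edges (e.g. translator 1–language 1, translator 2–language 4, translator 4–language 2, translator 5–language 7).
By König's theorem the minimum vertex cover has the same size. One such cover is {translator 2, translator 4, translator 5, language 1}.

4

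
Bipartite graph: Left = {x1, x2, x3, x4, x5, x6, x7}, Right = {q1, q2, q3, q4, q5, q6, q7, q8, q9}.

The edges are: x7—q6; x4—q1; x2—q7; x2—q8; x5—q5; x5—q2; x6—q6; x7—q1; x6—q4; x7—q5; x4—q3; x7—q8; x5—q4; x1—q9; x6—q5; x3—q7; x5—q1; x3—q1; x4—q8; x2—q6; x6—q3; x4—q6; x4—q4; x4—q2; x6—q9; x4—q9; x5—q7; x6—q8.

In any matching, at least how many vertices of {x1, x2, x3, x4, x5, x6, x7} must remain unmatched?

0

One maximum matching: x1→q9, x2→q7, x3→q1, x4→q6, x5→q4, x6→q3, x7→q8.
All 7 left vertices are matched, so no larger matching exists.
That matches 7 of the 7, leaving 0 unmatched; no matching can do better.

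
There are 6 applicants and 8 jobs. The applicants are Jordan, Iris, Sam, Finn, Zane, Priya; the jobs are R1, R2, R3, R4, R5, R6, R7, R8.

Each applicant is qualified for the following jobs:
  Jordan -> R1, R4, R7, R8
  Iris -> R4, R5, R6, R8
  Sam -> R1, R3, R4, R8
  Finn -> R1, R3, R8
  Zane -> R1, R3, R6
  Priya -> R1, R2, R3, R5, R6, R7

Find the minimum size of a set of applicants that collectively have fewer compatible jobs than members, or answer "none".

none

A matching saturating every applicant exists, for instance Jordan→R7, Iris→R5, Sam→R4, Finn→R8, Zane→R3, Priya→R6.
By Hall's marriage theorem, this means |N(S)| ≥ |S| for every subset S, so no violating subset exists.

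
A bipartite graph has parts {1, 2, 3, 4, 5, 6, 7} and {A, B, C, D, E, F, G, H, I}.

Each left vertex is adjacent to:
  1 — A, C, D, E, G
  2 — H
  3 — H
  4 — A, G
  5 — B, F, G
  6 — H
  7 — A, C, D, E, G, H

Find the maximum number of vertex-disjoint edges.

5

For example, pair 1–E, 2–H, 4–A, 5–B, 7–G.
The set {2, 3, 6} has only 1 neighbour ({H}), so by Hall's theorem at most 5 of the 7 left vertices can be matched.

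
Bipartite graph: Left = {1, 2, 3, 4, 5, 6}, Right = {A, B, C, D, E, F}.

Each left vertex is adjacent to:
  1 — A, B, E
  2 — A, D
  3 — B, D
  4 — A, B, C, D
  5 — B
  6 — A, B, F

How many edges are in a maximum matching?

One maximum matching: 1–E, 2–A, 3–D, 4–C, 5–B, 6–F.
This saturates every left vertex, so 6 is the maximum.

6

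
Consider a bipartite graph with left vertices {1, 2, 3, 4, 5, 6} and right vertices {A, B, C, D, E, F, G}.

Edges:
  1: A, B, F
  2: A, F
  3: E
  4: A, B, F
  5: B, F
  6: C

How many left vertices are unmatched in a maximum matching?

1

One maximum matching: 1–F, 2–A, 3–E, 4–B, 6–C.
The set {1, 2, 4, 5} has only 3 neighbours ({A, B, F}), so by Hall's theorem at most 5 of the 6 left vertices can be matched.
That matches 5 of the 6, leaving 1 unmatched; no matching can do better.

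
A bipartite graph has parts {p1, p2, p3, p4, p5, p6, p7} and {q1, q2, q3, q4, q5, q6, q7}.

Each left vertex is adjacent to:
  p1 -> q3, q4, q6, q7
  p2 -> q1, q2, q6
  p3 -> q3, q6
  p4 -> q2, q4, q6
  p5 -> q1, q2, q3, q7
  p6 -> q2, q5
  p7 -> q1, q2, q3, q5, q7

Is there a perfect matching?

One maximum matching: p1→q6, p2→q1, p3→q3, p4→q4, p5→q2, p6→q5, p7→q7.
All 7 left vertices are covered.

Yes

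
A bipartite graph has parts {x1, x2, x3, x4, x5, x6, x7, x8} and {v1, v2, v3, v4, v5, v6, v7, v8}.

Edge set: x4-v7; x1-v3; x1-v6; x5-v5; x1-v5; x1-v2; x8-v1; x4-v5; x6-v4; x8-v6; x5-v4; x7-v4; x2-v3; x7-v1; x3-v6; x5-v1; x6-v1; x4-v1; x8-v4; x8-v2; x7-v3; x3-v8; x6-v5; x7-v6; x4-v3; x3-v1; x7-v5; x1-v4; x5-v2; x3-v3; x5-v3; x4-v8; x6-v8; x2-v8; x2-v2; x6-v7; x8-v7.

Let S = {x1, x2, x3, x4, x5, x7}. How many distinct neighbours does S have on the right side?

The union of neighbours of {x1, x2, x3, x4, x5, x7} is {v1, v2, v3, v4, v5, v6, v7, v8}, which has 8 elements.
Since |N(S)| = 8 ≥ |S| = 6, Hall's condition holds for this subset.

8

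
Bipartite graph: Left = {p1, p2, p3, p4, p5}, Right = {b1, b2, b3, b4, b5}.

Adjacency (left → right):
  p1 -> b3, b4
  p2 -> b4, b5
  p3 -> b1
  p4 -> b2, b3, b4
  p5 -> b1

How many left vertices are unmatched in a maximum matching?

1

One maximum matching: p1–b4, p2–b5, p3–b1, p4–b3.
The set {p3, p5} has only 1 neighbour ({b1}), so by Hall's theorem at most 4 of the 5 left vertices can be matched.
That matches 4 of the 5, leaving 1 unmatched; no matching can do better.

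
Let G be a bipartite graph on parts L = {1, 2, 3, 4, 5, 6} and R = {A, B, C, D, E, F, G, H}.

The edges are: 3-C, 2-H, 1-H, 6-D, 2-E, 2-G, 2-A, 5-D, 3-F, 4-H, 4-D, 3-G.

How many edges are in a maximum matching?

4

One maximum matching: 1-H, 2-E, 3-F, 4-D.
The set {1, 4, 5, 6} has only 2 neighbours ({D, H}), so by Hall's theorem at most 4 of the 6 left vertices can be matched.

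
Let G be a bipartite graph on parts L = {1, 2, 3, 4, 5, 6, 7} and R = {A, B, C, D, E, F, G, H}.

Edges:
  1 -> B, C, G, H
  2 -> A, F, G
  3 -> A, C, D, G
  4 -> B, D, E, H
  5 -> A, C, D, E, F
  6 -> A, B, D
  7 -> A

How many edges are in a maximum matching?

7

For example, pair 1→C, 2→F, 3→G, 4→B, 5→E, 6→D, 7→A.
This saturates every left vertex, so 7 is the maximum.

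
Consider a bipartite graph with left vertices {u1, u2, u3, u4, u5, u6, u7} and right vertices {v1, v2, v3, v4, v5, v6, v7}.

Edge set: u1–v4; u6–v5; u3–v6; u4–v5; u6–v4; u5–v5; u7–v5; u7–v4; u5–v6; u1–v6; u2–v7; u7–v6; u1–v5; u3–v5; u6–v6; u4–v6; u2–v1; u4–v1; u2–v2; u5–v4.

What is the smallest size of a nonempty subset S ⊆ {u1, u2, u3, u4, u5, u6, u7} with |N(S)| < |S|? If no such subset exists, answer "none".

4

Take S = {u1, u3, u5, u6}. Its neighbourhood is {v4, v5, v6}, so |N(S)| = 3 < |S| = 4.
Every subset of size less than 4 has at least as many neighbours as members, so 4 is the minimum.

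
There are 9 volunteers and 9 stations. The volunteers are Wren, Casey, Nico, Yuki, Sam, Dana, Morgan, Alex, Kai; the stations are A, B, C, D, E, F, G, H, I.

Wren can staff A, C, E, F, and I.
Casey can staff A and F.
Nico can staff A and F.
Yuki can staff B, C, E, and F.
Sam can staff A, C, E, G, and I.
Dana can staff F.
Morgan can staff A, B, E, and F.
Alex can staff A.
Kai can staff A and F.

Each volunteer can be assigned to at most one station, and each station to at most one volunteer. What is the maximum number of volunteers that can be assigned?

For example, pair Wren-I, Casey-A, Nico-F, Yuki-E, Sam-G, Morgan-B.
The set {Casey, Nico, Dana, Alex, Kai} has only 2 neighbours ({A, F}), so by Hall's theorem at most 6 of the 9 volunteers can be matched.

6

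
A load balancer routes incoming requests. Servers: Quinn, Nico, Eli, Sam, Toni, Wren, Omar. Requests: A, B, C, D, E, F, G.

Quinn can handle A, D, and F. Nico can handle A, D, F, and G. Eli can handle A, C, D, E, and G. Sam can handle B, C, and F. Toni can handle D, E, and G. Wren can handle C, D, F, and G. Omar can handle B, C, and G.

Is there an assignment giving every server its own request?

Yes

One maximum matching: Quinn→A, Nico→D, Eli→G, Sam→F, Toni→E, Wren→C, Omar→B.
Every server is matched, so this is a perfect matching.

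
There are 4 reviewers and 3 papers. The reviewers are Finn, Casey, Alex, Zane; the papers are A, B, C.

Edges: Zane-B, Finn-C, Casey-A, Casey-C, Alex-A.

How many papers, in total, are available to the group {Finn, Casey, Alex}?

The union of neighbours of {Finn, Casey, Alex} is {A, C}, which has 2 elements.
Since |N(S)| = 2 < |S| = 3, Hall's condition fails for this subset.

2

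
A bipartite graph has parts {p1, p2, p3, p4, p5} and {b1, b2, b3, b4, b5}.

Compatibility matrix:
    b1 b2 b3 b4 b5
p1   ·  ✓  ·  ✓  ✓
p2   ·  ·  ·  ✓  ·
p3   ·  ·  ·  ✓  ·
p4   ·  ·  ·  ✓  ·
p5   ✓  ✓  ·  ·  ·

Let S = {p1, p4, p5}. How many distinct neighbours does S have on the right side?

The union of neighbours of {p1, p4, p5} is {b1, b2, b4, b5}, which has 4 elements.
Since |N(S)| = 4 ≥ |S| = 3, Hall's condition holds for this subset.

4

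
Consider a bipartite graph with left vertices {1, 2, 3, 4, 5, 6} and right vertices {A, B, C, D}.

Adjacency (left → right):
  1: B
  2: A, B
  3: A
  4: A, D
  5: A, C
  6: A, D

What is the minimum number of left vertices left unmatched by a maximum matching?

2

For example, pair 1→B, 2→A, 4→D, 5→C.
The set {1, 2, 3, 4, 6} has only 3 neighbours ({A, B, D}), so by Hall's theorem at most 4 of the 6 left vertices can be matched.
That matches 4 of the 6, leaving 2 unmatched; no matching can do better.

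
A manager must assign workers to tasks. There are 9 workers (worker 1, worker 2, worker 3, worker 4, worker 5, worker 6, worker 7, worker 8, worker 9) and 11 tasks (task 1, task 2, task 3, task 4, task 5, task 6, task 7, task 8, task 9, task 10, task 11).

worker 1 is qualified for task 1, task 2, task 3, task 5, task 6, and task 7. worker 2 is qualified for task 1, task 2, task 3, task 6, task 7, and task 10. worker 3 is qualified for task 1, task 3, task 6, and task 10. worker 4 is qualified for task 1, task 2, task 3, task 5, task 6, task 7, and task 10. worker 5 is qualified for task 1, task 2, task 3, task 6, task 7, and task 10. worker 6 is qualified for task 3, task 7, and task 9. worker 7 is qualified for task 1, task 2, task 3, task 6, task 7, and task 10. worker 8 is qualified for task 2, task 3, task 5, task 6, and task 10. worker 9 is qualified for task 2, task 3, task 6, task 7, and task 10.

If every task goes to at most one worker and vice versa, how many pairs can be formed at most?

8

A valid assignment of size 8: worker 1→task 5, worker 2→task 1, worker 3→task 3, worker 4→task 2, worker 5→task 6, worker 6→task 9, worker 7→task 7, worker 8→task 10.
The set {worker 1, worker 2, worker 3, worker 4, worker 5, worker 7, worker 8, worker 9} has only 7 neighbours ({task 1, task 10, task 2, task 3, task 5, task 6, task 7}), so by Hall's theorem at most 8 of the 9 workers can be matched.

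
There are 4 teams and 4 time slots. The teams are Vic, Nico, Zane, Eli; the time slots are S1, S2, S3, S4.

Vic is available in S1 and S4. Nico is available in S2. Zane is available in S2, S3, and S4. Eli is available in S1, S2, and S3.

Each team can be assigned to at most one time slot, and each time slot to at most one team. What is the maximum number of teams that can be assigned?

4

One maximum matching: Vic-S1, Nico-S2, Zane-S4, Eli-S3.
This saturates every team, so 4 is the maximum.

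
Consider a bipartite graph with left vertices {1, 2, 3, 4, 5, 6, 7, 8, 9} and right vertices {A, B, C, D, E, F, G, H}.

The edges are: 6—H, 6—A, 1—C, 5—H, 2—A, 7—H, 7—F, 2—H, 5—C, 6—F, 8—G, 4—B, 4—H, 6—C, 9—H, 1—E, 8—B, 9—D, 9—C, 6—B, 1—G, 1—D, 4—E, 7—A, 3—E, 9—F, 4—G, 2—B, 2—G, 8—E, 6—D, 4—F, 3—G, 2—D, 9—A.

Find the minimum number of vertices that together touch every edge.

A maximum matching has 8 edges (e.g. 1–D, 2–A, 3–E, 4–G, 5–C, 6–H, 7–F, 8–B).
By König's theorem the minimum vertex cover has the same size. One such cover is {A, B, C, D, E, F, G, H}.

8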